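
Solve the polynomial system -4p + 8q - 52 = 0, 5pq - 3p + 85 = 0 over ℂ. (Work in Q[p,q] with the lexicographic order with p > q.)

{(-34/5, 31/10), (-5, 4)}

Compute a lex Gröbner basis by Buchberger's algorithm.
f_1 = -4p + 8q - 52, LT = p.
f_2 = 5pq - 3p + 85, LT = pq.

S(f_1,f_2): lcm = pq. S = 3/5p - 2q^2 + 13q - 17.
  leading term p: subtract (-3/20)·f_1 from 3/5p - 2q^2 + 13q - 17 → -2q^2 + 71/5q - 124/5
  leading term q^2: no divisor's leading term divides it; move -2q^2 to the remainder.
  leading term q: no divisor's leading term divides it; move 71/5q to the remainder.
  leading term 1: no divisor's leading term divides it; move -124/5 to the remainder.
  remainder -2q^2 + 71/5q - 124/5 ≠ 0; add h_3 = -2q^2 + 71/5q - 124/5 to the basis.

The other S-polynomials (S(f_1,h_3), S(f_2,h_3)) all reduce to 0 modulo the current basis, so we have a Gröbner basis.
Inter-reduce: drop elements whose leading term is divisible by another's, tail-reduce, and make monic.
Reduced Gröbner basis: {p - 2q + 13, q^2 - 71/10q + 62/5}.

A lex Gröbner basis eliminates variables successively. Here q^2 - 71/10q + 62/5 depends only on q, with roots {31/10, 4}; lifting each root through the earlier basis elements recovers the full solutions.
  q = 31/10: the earlier basis element becomes p + 34/5 = 0, giving p = -34/5 — point (-34/5, 31/10).
  q = 4: the earlier basis element becomes p + 5 = 0, giving p = -5 — point (-5, 4).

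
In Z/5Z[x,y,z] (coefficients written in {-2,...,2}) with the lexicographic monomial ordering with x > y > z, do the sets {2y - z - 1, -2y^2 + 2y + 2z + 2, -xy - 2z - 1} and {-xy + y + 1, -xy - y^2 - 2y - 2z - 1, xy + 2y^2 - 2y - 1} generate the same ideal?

Yes, the ideals are equal.

Equality of ideals is decidable: compute both reduced Gröbner bases (unique for the ordering) and check whether they agree.
Buchberger on the first generating set:
f_1 = 2y - z - 1, LT = y.
f_2 = -2y^2 + 2y + 2z + 2, LT = y^2.
f_3 = -xy - 2z - 1, LT = xy.

S(f_1,f_2): lcm = y^2. S = 2yz - 2y + z + 1.
  reduce S modulo (f_1, f_2, f_3):
  remainder z^2 + z ≠ 0; add g_4 = z^2 + z to the basis.

S(f_1,f_3): lcm = xy. S = 2xz + 2x - 2z - 1.
  reduce S modulo (f_1, f_2, f_3, g_4):
  remainder 2xz + 2x - 2z - 1 ≠ 0; add g_5 = 2xz + 2x - 2z - 1 to the basis.

S(f_2,f_3): lcm = xy^2. S = -xy - xz - x - 2yz - y.
  reduce S modulo (f_1, f_2, f_3, g_4, g_5):
  remainder -2z ≠ 0; add g_6 = -2z to the basis.

S(g_5,g_6): lcm = xz. S = x - z + 2.
  reduce S modulo (f_1, f_2, f_3, g_4, g_5, g_6):
  remainder x + 2 ≠ 0; add g_7 = x + 2 to the basis.

The other S-polynomials (S(f_1,g_4), S(f_2,g_4), S(f_3,g_4), S(f_1,g_5), S(f_2,g_5), S(f_3,g_5), S(g_4,g_5), S(f_1,g_6), S(f_2,g_6), S(f_3,g_6), S(g_4,g_6), S(f_1,g_7), S(f_2,g_7), S(f_3,g_7), S(g_4,g_7), S(g_5,g_7), S(g_6,g_7)) all reduce to 0 modulo the current basis, so we have a Gröbner basis.
Inter-reduce: drop elements whose leading term is divisible by another's, tail-reduce, and make monic.
Reduced Gröbner basis: {x + 2, y + 2, z}.

Buchberger on the second generating set:
h_1 = -xy + y + 1, LT = xy.
h_2 = -xy - y^2 - 2y - 2z - 1, LT = xy.
h_3 = xy + 2y^2 - 2y - 1, LT = xy.

S(h_1,h_2): lcm = xy. S = -y^2 + 2y - 2z - 2.
  reduce S modulo (h_1, h_2, h_3):
  remainder -y^2 + 2y - 2z - 2 ≠ 0; add k_4 = -y^2 + 2y - 2z - 2 to the basis.

S(h_1,h_3): lcm = xy. S = -2y^2 + y.
  reduce S modulo (h_1, h_2, h_3, k_4):
  remainder 2y - z - 1 ≠ 0; add k_5 = 2y - z - 1 to the basis.

S(h_1,k_4): lcm = xy^2. S = 2xy - 2xz - 2x - y^2 - y.
  reduce S modulo (h_1, h_2, h_3, k_4, k_5):
  remainder -2xz - 2x - z + 1 ≠ 0; add k_6 = -2xz - 2x - z + 1 to the basis.

S(h_3,k_4): lcm = xy^2. S = 2xy - 2xz - 2x + 2y^3 - 2y^2 - y.
  reduce S modulo (h_1, h_2, h_3, k_4, k_5, k_6):
  remainder -2z^2 - 2z ≠ 0; add k_7 = -2z^2 - 2z to the basis.

S(h_1,k_5): lcm = xy. S = -2xz - 2x - y - 1.
  reduce S modulo (h_1, h_2, h_3, k_4, k_5, k_6, k_7):
  remainder -2z ≠ 0; add k_8 = -2z to the basis.

S(k_6,k_8): lcm = xz. S = x - 2z + 2.
  reduce S modulo (h_1, h_2, h_3, k_4, k_5, k_6, k_7, k_8):
  remainder x + 2 ≠ 0; add k_9 = x + 2 to the basis.

The other S-polynomials (S(h_2,h_3), S(h_2,k_4), S(h_2,k_5), S(h_3,k_5), S(k_4,k_5), S(h_1,k_6), S(h_2,k_6), S(h_3,k_6), S(k_4,k_6), S(k_5,k_6), S(h_1,k_7), S(h_2,k_7), S(h_3,k_7), S(k_4,k_7), S(k_5,k_7), S(k_6,k_7), S(h_1,k_8), S(h_2,k_8), S(h_3,k_8), S(k_4,k_8), S(k_5,k_8), S(k_7,k_8), S(h_1,k_9), S(h_2,k_9), S(h_3,k_9), S(k_4,k_9), S(k_5,k_9), S(k_6,k_9), S(k_7,k_9), S(k_8,k_9)) all reduce to 0 modulo the current basis, so we have a Gröbner basis.
Inter-reduce: drop elements whose leading term is divisible by another's, tail-reduce, and make monic.
Reduced Gröbner basis: {x + 2, y + 2, z}.

Same reduced basis, so the two generating sets span the same ideal.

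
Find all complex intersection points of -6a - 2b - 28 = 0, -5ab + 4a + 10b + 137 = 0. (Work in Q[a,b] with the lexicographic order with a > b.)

{(1/15, -71/5), (-3, -5)}

Compute a lex Gröbner basis by Buchberger's algorithm.
f_1 = -6a - 2b - 28, LT = a.
f_2 = -5ab + 4a + 10b + 137, LT = ab.

S(f_1,f_2): lcm = ab. S = 4/5a + 1/3b^2 + 20/3b + 137/5.
  leading term a: subtract (-2/15)·f_1 from 4/5a + 1/3b^2 + 20/3b + 137/5 → 1/3b^2 + 32/5b + 71/3
  leading term b^2: no divisor's leading term divides it; move 1/3b^2 to the remainder.
  leading term b: no divisor's leading term divides it; move 32/5b to the remainder.
  leading term 1: no divisor's leading term divides it; move 71/3 to the remainder.
  remainder 1/3b^2 + 32/5b + 71/3 ≠ 0; add h_3 = 1/3b^2 + 32/5b + 71/3 to the basis.

The other S-polynomials (S(f_1,h_3), S(f_2,h_3)) all reduce to 0 modulo the current basis, so we have a Gröbner basis.
Inter-reduce: drop elements whose leading term is divisible by another's, tail-reduce, and make monic.
Reduced Gröbner basis: {a + 1/3b + 14/3, b^2 + 96/5b + 71}.

From the last basis element, b^2 + 96/5b + 71 = 0, so b takes values in {-71/5, -5}. Each choice, substituted upward through the basis, yields the corresponding point(s) of the solution set.
  b = -71/5: the earlier basis element becomes a - 1/15 = 0, giving a = 1/15 — point (1/15, -71/5).
  b = -5: the earlier basis element becomes a + 3 = 0, giving a = -3 — point (-3, -5).
Each listed point satisfies every original equation (direct substitution).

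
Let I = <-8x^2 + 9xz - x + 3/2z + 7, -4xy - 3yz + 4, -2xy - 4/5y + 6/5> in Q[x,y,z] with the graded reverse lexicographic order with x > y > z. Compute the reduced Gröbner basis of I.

The reduced Gröbner basis is the canonical form of the ideal for this ordering.

f_1 = -8x^2 + 9xz - x + 3/2z + 7, LT = x^2.
f_2 = -4xy - 3yz + 4, LT = xy.
f_3 = -2xy - 4/5y + 6/5, LT = xy.

S(f_1,f_2): lcm = x^2y. S = -15/8xyz + 1/8xy - 3/16yz + x - 7/8y.
  reduce S modulo (f_1, f_2, f_3):
  remainder 45/32yz^2 - 9/32yz + x - 7/8y - 15/8z + 1/8 ≠ 0; add g_4 = 45/32yz^2 - 9/32yz + x - 7/8y - 15/8z + 1/8 to the basis.

S(f_1,f_3): lcm = x^2y. S = -9/8xyz - 11/40xy - 3/16yz + 3/5x - 7/8y.
  reduce S modulo (f_1, f_2, f_3, g_4):
  remainder 3/16yz - 7/20y - 7/20 ≠ 0; add g_5 = 3/16yz - 7/20y - 7/20 to the basis.

S(f_2,f_3): lcm = xy. S = 3/4yz - 2/5y - 2/5.
  reduce S modulo (f_1, f_2, f_3, g_4, g_5):
  remainder y + 1 ≠ 0; add g_6 = y + 1 to the basis.

S(f_3,g_4): lcm = xyz^2. S = 1/5xyz + 2/5yz^2 - 32/45x^2 + 28/45xy + 4/3xz - 3/5z^2 - 4/45x.
  reduce S modulo (f_1, f_2, f_3, g_4, g_5, g_6):
  remainder 8/15xz - 3/5z^2 - 8/45x + 2/5z - 8/45 ≠ 0; add g_7 = 8/15xz - 3/5z^2 - 8/45x + 2/5z - 8/45 to the basis.

S(f_2,g_5): lcm = xyz. S = 3/4yz^2 + 28/15xy + 28/15x - z.
  reduce S modulo (f_1, f_2, f_3, g_4, g_5, g_6, g_7):
  remainder 4/3x + 4/3 ≠ 0; add g_8 = 4/3x + 4/3 to the basis.

S(f_3,g_5): lcm = xyz. S = 28/15xy + 2/5yz + 28/15x - 3/5z.
  reduce S modulo (f_1, f_2, f_3, g_4, g_5, g_6, g_7, g_8):
  remainder -3/5z ≠ 0; add g_9 = -3/5z to the basis.

The other S-polynomials (S(f_1,g_4), S(f_2,g_4), S(f_1,g_5), S(g_4,g_5), S(f_1,g_6), S(f_2,g_6), S(f_3,g_6), S(g_4,g_6), S(g_5,g_6), S(f_1,g_7), S(f_2,g_7), S(f_3,g_7), S(g_4,g_7), S(g_5,g_7), S(g_6,g_7), S(f_1,g_8), S(f_2,g_8), S(f_3,g_8), S(g_4,g_8), S(g_5,g_8), S(g_6,g_8), S(g_7,g_8), S(f_1,g_9), S(f_2,g_9), S(f_3,g_9), S(g_4,g_9), S(g_5,g_9), S(g_6,g_9), S(g_7,g_9), S(g_8,g_9)) all reduce to 0 modulo the current basis, so we have a Gröbner basis.
Inter-reduce: drop elements whose leading term is divisible by another's, tail-reduce, and make monic.

G = {x + 1, y + 1, z}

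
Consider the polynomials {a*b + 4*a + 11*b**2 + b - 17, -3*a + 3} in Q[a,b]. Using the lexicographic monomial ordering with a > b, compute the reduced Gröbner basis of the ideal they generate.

f_1 = a*b + 4*a + 11*b**2 + b - 17, LT = a*b.
f_2 = -3*a + 3, LT = a.

S(f_1,f_2): lcm = a*b. S = 4*a + 11*b**2 + 2*b - 17.
  leading term a: subtract (-4/3)·f_2 from 4*a + 11*b**2 + 2*b - 17 → 11*b**2 + 2*b - 13
  leading term b**2: no divisor's leading term divides it; move 11*b**2 to the remainder.
  leading term b: no divisor's leading term divides it; move 2*b to the remainder.
  leading term 1: no divisor's leading term divides it; move -13 to the remainder.
  remainder 11*b**2 + 2*b - 13 ≠ 0; add g_3 = 11*b**2 + 2*b - 13 to the basis.

The other S-polynomials (S(f_1,g_3), S(f_2,g_3)) all reduce to 0 modulo the current basis, so we have a Gröbner basis.
Inter-reduce: drop elements whose leading term is divisible by another's, tail-reduce, and make monic.

G = {a - 1, b**2 + 2/11*b - 13/11}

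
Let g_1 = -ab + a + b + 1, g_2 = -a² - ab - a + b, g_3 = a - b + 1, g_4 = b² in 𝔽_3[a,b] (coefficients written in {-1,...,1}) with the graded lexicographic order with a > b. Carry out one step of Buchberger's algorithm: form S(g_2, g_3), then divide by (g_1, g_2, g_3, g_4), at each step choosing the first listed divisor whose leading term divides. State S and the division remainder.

lcm(LM(g_2), LM(g_3)) = a².
S = (lcm/LT(g_2))·g_2 − (lcm/LT(g_3))·g_3 = -ab - b.
Reduce S modulo (g_1, g_2, g_3, g_4) in that order:
  leading term ab: subtract (1)·g_1 from -ab - b → -a + b - 1
  leading term a: subtract (-1)·g_3 from -a + b - 1 → 0
The remainder is 0, so this S-polynomial contributes no new basis element.

S(g_2, g_3) = -ab - b; remainder on division = 0.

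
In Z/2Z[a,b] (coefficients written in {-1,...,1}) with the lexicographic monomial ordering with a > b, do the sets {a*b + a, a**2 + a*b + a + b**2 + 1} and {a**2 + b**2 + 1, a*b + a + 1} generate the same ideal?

Equality of ideals is decidable: compute both reduced Gröbner bases (unique for the ordering) and check whether they agree.
Buchberger on the first generating set:
f_1 = a*b + a, LT = a*b.
f_2 = a**2 + a*b + a + b**2 + 1, LT = a**2.

S(f_1,f_2): lcm = a**2*b. S = a**2 + a*b**2 + a*b + b**3 + b.
  reduce S modulo (f_1, f_2):
  remainder b**3 + b**2 + b + 1 ≠ 0; add g_3 = b**3 + b**2 + b + 1 to the basis.

The other S-polynomials (S(f_1,g_3), S(f_2,g_3)) all reduce to 0 modulo the current basis, so we have a Gröbner basis.
Inter-reduce: drop elements whose leading term is divisible by another's, tail-reduce, and make monic.
Reduced Gröbner basis: {a**2 + b**2 + 1, a*b + a, b**3 + b**2 + b + 1}.

Buchberger on the second generating set:
h_1 = a**2 + b**2 + 1, LT = a**2.
h_2 = a*b + a + 1, LT = a*b.

S(h_1,h_2): lcm = a**2*b. S = a**2 + a + b**3 + b.
  reduce S modulo (h_1, h_2):
  remainder a + b**3 + b**2 + b + 1 ≠ 0; add k_3 = a + b**3 + b**2 + b + 1 to the basis.

S(h_2,k_3): lcm = a*b. S = a + b**4 + b**3 + b**2 + b + 1.
  reduce S modulo (h_1, h_2, k_3):
  remainder b**4 ≠ 0; add k_4 = b**4 to the basis.

The other S-polynomials (S(h_1,k_3), S(h_1,k_4), S(h_2,k_4), S(k_3,k_4)) all reduce to 0 modulo the current basis, so we have a Gröbner basis.
Inter-reduce: drop elements whose leading term is divisible by another's, tail-reduce, and make monic.
Reduced Gröbner basis: {a + b**3 + b**2 + b + 1, b**4}.

Since the reduced bases disagree, the two ideals are not the same.

No, the ideals differ.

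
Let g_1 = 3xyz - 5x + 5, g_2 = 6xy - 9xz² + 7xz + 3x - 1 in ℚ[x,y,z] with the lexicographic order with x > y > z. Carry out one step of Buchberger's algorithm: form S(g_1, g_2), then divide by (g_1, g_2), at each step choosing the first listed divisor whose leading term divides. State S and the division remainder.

lcm(LM(g_1), LM(g_2)) = xyz.
S = (lcm/LT(g_1))·g_1 − (lcm/LT(g_2))·g_2 = 3/2xz³ - 7/6xz² - ½xz - 5/3x + ⅙z + 5/3.
Reduce S modulo (g_1, g_2) in that order:
  leading term xz³: no divisor's leading term divides it; move 3/2xz³ to the remainder.
  leading term xz²: no divisor's leading term divides it; move -7/6xz² to the remainder.
  leading term xz: no divisor's leading term divides it; move -½xz to the remainder.
  leading term x: no divisor's leading term divides it; move -5/3x to the remainder.
  leading term z: no divisor's leading term divides it; move ⅙z to the remainder.
  leading term 1: no divisor's leading term divides it; move 5/3 to the remainder.
The remainder 3/2xz³ - 7/6xz² - ½xz - 5/3x + ⅙z + 5/3 is nonzero, so it would be added as the next basis element.

S(g_1, g_2) = 3/2xz³ - 7/6xz² - ½xz - 5/3x + ⅙z + 5/3; remainder on division = 3/2xz³ - 7/6xz² - ½xz - 5/3x + ⅙z + 5/3.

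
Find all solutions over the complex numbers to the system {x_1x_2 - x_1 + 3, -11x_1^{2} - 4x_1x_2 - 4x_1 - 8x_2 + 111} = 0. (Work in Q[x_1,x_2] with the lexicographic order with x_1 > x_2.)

Compute a lex Gröbner basis by Buchberger's algorithm.
f_1 = x_1x_2 - x_1 + 3, LT = x_1x_2.
f_2 = -11x_1^{2} - 4x_1x_2 - 4x_1 - 8x_2 + 111, LT = x_1^{2}.

S(f_1,f_2): lcm = x_1^{2}x_2. S = -x_1^{2} - \tfrac{4}{11}x_1x_2^{2} - \tfrac{4}{11}x_1x_2 + 3x_1 - \tfrac{8}{11}x_2^{2} + \tfrac{111}{11}x_2.
  reduce S modulo (f_1, f_2):
  remainder 3x_1 - \tfrac{8}{11}x_2^{2} + \tfrac{131}{11}x_2 - 9 ≠ 0; add h_3 = 3x_1 - \tfrac{8}{11}x_2^{2} + \tfrac{131}{11}x_2 - 9 to the basis.

S(f_1,h_3): lcm = x_1x_2. S = -x_1 + \tfrac{8}{33}x_2^{3} - \tfrac{131}{33}x_2^{2} + 3x_2 + 3.
  reduce S modulo (f_1, f_2, h_3):
  remainder \tfrac{8}{33}x_2^{3} - \tfrac{139}{33}x_2^{2} + \tfrac{230}{33}x_2 ≠ 0; add h_4 = \tfrac{8}{33}x_2^{3} - \tfrac{139}{33}x_2^{2} + \tfrac{230}{33}x_2 to the basis.

The other S-polynomials (S(f_2,h_3), S(f_1,h_4), S(f_2,h_4), S(h_3,h_4)) all reduce to 0 modulo the current basis, so we have a Gröbner basis.
Inter-reduce: drop elements whose leading term is divisible by another's, tail-reduce, and make monic.
Reduced Gröbner basis: {x_1 - \tfrac{8}{33}x_2^{2} + \tfrac{131}{33}x_2 - 3, x_2^{3} - \tfrac{139}{8}x_2^{2} + \tfrac{115}{4}x_2}.

From the last basis element, x_2^{3} - \tfrac{139}{8}x_2^{2} + \tfrac{115}{4}x_2 = 0, so x_2 takes values in {0, 139/16 - 3*sqrt(1329)/16, 3*sqrt(1329)/16 + 139/16}. Each choice, substituted upward through the basis, yields the corresponding point(s) of the solution set.
  x_2 = 0: the earlier basis element becomes x_1 - 3 = 0, giving x_1 = 3 — point (3, 0).
  x_2 = 139/16 - 3*sqrt(1329)/16: the earlier basis element becomes x_1 + sqrt(1329)/22 + 41/22 = 0, giving x_1 = -41/22 - sqrt(1329)/22 — point (-41/22 - sqrt(1329)/22, 139/16 - 3*sqrt(1329)/16).
  x_2 = 3*sqrt(1329)/16 + 139/16: the earlier basis element becomes x_1 - sqrt(1329)/22 + 41/22 = 0, giving x_1 = -41/22 + sqrt(1329)/22 — point (-41/22 + sqrt(1329)/22, 3*sqrt(1329)/16 + 139/16).

{(3, 0), (-41/22 - sqrt(1329)/22, 139/16 - 3*sqrt(1329)/16), (-41/22 + sqrt(1329)/22, 3*sqrt(1329)/16 + 139/16)}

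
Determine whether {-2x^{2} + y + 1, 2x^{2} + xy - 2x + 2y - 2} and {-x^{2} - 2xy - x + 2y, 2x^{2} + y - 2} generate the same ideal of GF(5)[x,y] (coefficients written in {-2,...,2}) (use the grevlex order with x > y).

Two ideals are equal iff their reduced Gröbner bases coincide (the reduced basis is unique for a fixed ordering).
Buchberger on the first generating set:
f_1 = -2x^{2} + y + 1, LT = x^{2}.
f_2 = 2x^{2} + xy - 2x + 2y - 2, LT = x^{2}.

S(f_1,f_2): lcm = x^{2}. S = 2xy + x + y - 2.
  reduce S modulo (f_1, f_2):
  remainder 2xy + x + y - 2 ≠ 0; add g_3 = 2xy + x + y - 2 to the basis.

S(f_1,g_3): lcm = x^{2}y. S = 2x^{2} + 2xy + 2y^{2} + x + 2y.
  reduce S modulo (f_1, f_2, g_3):
  remainder 2y^{2} + 2y - 2 ≠ 0; add g_4 = 2y^{2} + 2y - 2 to the basis.

The other S-polynomials (S(f_2,g_3), S(f_1,g_4), S(f_2,g_4), S(g_3,g_4)) all reduce to 0 modulo the current basis, so we have a Gröbner basis.
Inter-reduce: drop elements whose leading term is divisible by another's, tail-reduce, and make monic.
Reduced Gröbner basis: {x^{2} + 2y + 2, xy - 2x - 2y - 1, y^{2} + y - 1}.

Buchberger on the second generating set:
h_1 = -x^{2} - 2xy - x + 2y, LT = x^{2}.
h_2 = 2x^{2} + y - 2, LT = x^{2}.

S(h_1,h_2): lcm = x^{2}. S = 2xy + x + 1.
  reduce S modulo (h_1, h_2):
  remainder 2xy + x + 1 ≠ 0; add k_3 = 2xy + x + 1 to the basis.

S(h_1,k_3): lcm = x^{2}y. S = 2xy^{2} + 2x^{2} + xy - 2y^{2} + 2x.
  reduce S modulo (h_1, h_2, k_3):
  remainder -2y^{2} + 2x - 2y + 2 ≠ 0; add k_4 = -2y^{2} + 2x - 2y + 2 to the basis.

The other S-polynomials (S(h_2,k_3), S(h_1,k_4), S(h_2,k_4), S(k_3,k_4)) all reduce to 0 modulo the current basis, so we have a Gröbner basis.
Inter-reduce: drop elements whose leading term is divisible by another's, tail-reduce, and make monic.
Reduced Gröbner basis: {x^{2} - 2y - 1, xy - 2x - 2, y^{2} - x + y - 1}.

Since the reduced bases disagree, the two ideals are not the same.
The same test decides containment: I ⊆ J iff every generator of I reduces to 0 modulo a Gröbner basis of J.

No, the ideals differ.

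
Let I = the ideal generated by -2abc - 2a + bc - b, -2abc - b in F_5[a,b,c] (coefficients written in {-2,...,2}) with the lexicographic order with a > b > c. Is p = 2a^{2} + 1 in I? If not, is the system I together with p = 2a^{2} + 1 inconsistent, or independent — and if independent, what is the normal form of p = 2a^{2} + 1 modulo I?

2a^{2} + 1 is independent of I; its normal form modulo I is 2b + 1.

First compute the reduced Gröbner basis of I by Buchberger's algorithm.
f_1 = -2abc - 2a + bc - b, LT = abc.
f_2 = -2abc - b, LT = abc.

S(f_1,f_2): lcm = abc. S = a + 2bc.
  reduce S modulo (f_1, f_2):
  remainder a + 2bc ≠ 0; add h_3 = a + 2bc to the basis.

S(f_1,h_3): lcm = abc. S = a - 2b^{2}c^{2} + 2bc - 2b.
  reduce S modulo (f_1, f_2, h_3):
  remainder -2b^{2}c^{2} - 2b ≠ 0; add h_4 = -2b^{2}c^{2} - 2b to the basis.

The other S-polynomials (S(f_2,h_3), S(f_1,h_4), S(f_2,h_4), S(h_3,h_4)) all reduce to 0 modulo the current basis, so we have a Gröbner basis.
Inter-reduce: drop elements whose leading term is divisible by another's, tail-reduce, and make monic.
Reduced Gröbner basis: {a + 2bc, b^{2}c^{2} + b}.
Label its elements g_1 = a + 2bc, g_2 = b^{2}c^{2} + b.

Reduce p = 2a^{2} + 1 modulo G:
  leading term a^{2}: subtract (2a)·g_1 from 2a^{2} + 1 → abc + 1
  leading term abc: subtract (bc)·g_1 from abc + 1 → -2b^{2}c^{2} + 1
  leading term b^{2}c^{2}: subtract (-2)·g_2 from -2b^{2}c^{2} + 1 → 2b + 1
  leading term b: no divisor's leading term divides it; move 2b to the remainder.
  leading term 1: no divisor's leading term divides it; move 1 to the remainder.
  normal form = 2b + 1.
The normal form is nonzero, so p ∉ I. Since p minus its normal form lies in I, I + (p) = I + (r) where r = 2b + 1; decide whether this ideal is the whole ring.
Run Buchberger on G together with r (pairs among the g_i already reduce to 0 since G is a Gröbner basis):
g_1 = a + 2bc, LT = a.
g_2 = b^{2}c^{2} + b, LT = b^{2}c^{2}.
r = 2b + 1, LT = b.

S(g_2,r): lcm = b^{2}c^{2}. S = 2bc^{2} + b.
  reduce S modulo (g_1, g_2, r):
  remainder -c^{2} + 2 ≠ 0; add m_4 = -c^{2} + 2 to the basis.

The other S-polynomials (S(g_1,g_2), S(g_1,r), S(g_1,m_4), S(g_2,m_4), S(r,m_4)) all reduce to 0 modulo the current basis, so we have a Gröbner basis.
Inter-reduce: drop elements whose leading term is divisible by another's, tail-reduce, and make monic.
Reduced Gröbner basis: {a - c, b - 2, c^{2} - 2}.
The reduced Gröbner basis of I + (p) is {a - c, b - 2, c^{2} - 2} ≠ {1}, a proper ideal, so the enlarged system stays consistent: p is independent of I, with normal form 2b + 1.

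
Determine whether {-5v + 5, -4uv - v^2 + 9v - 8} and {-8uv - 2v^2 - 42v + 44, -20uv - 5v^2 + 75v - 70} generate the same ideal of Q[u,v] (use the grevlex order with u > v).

Yes, the ideals are equal.

Equality of ideals is decidable: compute both reduced Gröbner bases (unique for the ordering) and check whether they agree.
Buchberger on the first generating set:
f_1 = -5v + 5, LT = v.
f_2 = -4uv - v^2 + 9v - 8, LT = uv.

S(f_1,f_2): lcm = uv. S = -1/4v^2 - u + 9/4v - 2.
  reduce S modulo (f_1, f_2):
  remainder -u ≠ 0; add g_3 = -u to the basis.

The other S-polynomials (S(f_1,g_3), S(f_2,g_3)) all reduce to 0 modulo the current basis, so we have a Gröbner basis.
Inter-reduce: drop elements whose leading term is divisible by another's, tail-reduce, and make monic.
Reduced Gröbner basis: {u, v - 1}.

Buchberger on the second generating set:
h_1 = -8uv - 2v^2 - 42v + 44, LT = uv.
h_2 = -20uv - 5v^2 + 75v - 70, LT = uv.

S(h_1,h_2): lcm = uv. S = 9v - 9.
  reduce S modulo (h_1, h_2):
  remainder 9v - 9 ≠ 0; add k_3 = 9v - 9 to the basis.

S(h_1,k_3): lcm = uv. S = 1/4v^2 + u + 21/4v - 11/2.
  reduce S modulo (h_1, h_2, k_3):
  remainder u ≠ 0; add k_4 = u to the basis.

The other S-polynomials (S(h_2,k_3), S(h_1,k_4), S(h_2,k_4), S(k_3,k_4)) all reduce to 0 modulo the current basis, so we have a Gröbner basis.
Inter-reduce: drop elements whose leading term is divisible by another's, tail-reduce, and make monic.
Reduced Gröbner basis: {u, v - 1}.

The two bases agree; hence the ideals are identical.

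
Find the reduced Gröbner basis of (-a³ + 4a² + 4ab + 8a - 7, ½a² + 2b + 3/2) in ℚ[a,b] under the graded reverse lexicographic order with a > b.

Buchberger's algorithm terminates because the ascending chain of leading-term ideals stabilizes.

f_1 = -a³ + 4a² + 4ab + 8a - 7, LT = a³.
f_2 = ½a² + 2b + 3/2, LT = a².

S(f_1,f_2): lcm = a³. S = -4a² - 8ab - 11a + 7.
  leading term a²: subtract (-8)·f_2 from -4a² - 8ab - 11a + 7 → -8ab - 11a + 16b + 19
  leading term ab: no divisor's leading term divides it; move -8ab to the remainder.
  leading term a: no divisor's leading term divides it; move -11a to the remainder.
  leading term b: no divisor's leading term divides it; move 16b to the remainder.
  leading term 1: no divisor's leading term divides it; move 19 to the remainder.
  remainder -8ab - 11a + 16b + 19 ≠ 0; add g_3 = -8ab - 11a + 16b + 19 to the basis.

S(f_2,g_3): lcm = a²b. S = -11/8a² + 2ab + 4b² + 19/8a + 3b.
  leading term a²: subtract (-11/4)·f_2 from -11/8a² + 2ab + 4b² + 19/8a + 3b → 2ab + 4b² + 19/8a + 17/2b + 33/8
  leading term ab: subtract (-¼)·g_3 from 2ab + 4b² + 19/8a + 17/2b + 33/8 → 4b² - ⅜a + 25/2b + 71/8
  leading term b²: no divisor's leading term divides it; move 4b² to the remainder.
  leading term a: no divisor's leading term divides it; move -⅜a to the remainder.
  leading term b: no divisor's leading term divides it; move 25/2b to the remainder.
  leading term 1: no divisor's leading term divides it; move 71/8 to the remainder.
  remainder 4b² - ⅜a + 25/2b + 71/8 ≠ 0; add g_4 = 4b² - ⅜a + 25/2b + 71/8 to the basis.

The other S-polynomials (S(f_1,g_3), S(f_1,g_4), S(f_2,g_4), S(g_3,g_4)) all reduce to 0 modulo the current basis, so we have a Gröbner basis.
Inter-reduce: drop elements whose leading term is divisible by another's, tail-reduce, and make monic.

G = {a² + 4b + 3, ab + 11/8a - 2b - 19/8, b² - 3/32a + 25/8b + 71/32}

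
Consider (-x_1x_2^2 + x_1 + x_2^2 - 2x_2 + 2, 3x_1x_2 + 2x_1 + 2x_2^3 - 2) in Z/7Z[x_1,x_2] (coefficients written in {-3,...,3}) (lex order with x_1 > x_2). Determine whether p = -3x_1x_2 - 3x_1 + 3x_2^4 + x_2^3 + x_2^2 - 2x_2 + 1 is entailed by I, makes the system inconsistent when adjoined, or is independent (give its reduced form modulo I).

Adjoining -3x_1x_2 - 3x_1 + 3x_2^4 + x_2^3 + x_2^2 - 2x_2 + 1 makes the ideal the whole ring: the system is inconsistent.

First compute the reduced Gröbner basis of I by Buchberger's algorithm.
f_1 = -x_1x_2^2 + x_1 + x_2^2 - 2x_2 + 2, LT = x_1x_2^2.
f_2 = 3x_1x_2 + 2x_1 + 2x_2^3 - 2, LT = x_1x_2.

S(f_1,f_2): lcm = x_1x_2^2. S = -3x_1x_2 - x_1 - 3x_2^4 - x_2^2 - 2x_2 - 2.
  leading term x_1x_2: subtract (-1)·f_2 from -3x_1x_2 - x_1 - 3x_2^4 - x_2^2 - 2x_2 - 2 → x_1 - 3x_2^4 + 2x_2^3 - x_2^2 - 2x_2 + 3
  leading term x_1: no divisor's leading term divides it; move x_1 to the remainder.
  leading term x_2^4: no divisor's leading term divides it; move -3x_2^4 to the remainder.
  leading term x_2^3: no divisor's leading term divides it; move 2x_2^3 to the remainder.
  leading term x_2^2: no divisor's leading term divides it; move -x_2^2 to the remainder.
  leading term x_2: no divisor's leading term divides it; move -2x_2 to the remainder.
  leading term 1: no divisor's leading term divides it; move 3 to the remainder.
  remainder x_1 - 3x_2^4 + 2x_2^3 - x_2^2 - 2x_2 + 3 ≠ 0; add h_3 = x_1 - 3x_2^4 + 2x_2^3 - x_2^2 - 2x_2 + 3 to the basis.

S(f_1,h_3): lcm = x_1x_2^2. S = -x_1 + 3x_2^6 - 2x_2^5 + x_2^4 + 2x_2^3 + 3x_2^2 + 2x_2 - 2.
  leading term x_1: subtract (-1)·h_3 from -x_1 + 3x_2^6 - 2x_2^5 + x_2^4 + 2x_2^3 + 3x_2^2 + 2x_2 - 2 → 3x_2^6 - 2x_2^5 - 2x_2^4 - 3x_2^3 + 2x_2^2 + 1
  leading term x_2^6: no divisor's leading term divides it; move 3x_2^6 to the remainder.
  leading term x_2^5: no divisor's leading term divides it; move -2x_2^5 to the remainder.
  leading term x_2^4: no divisor's leading term divides it; move -2x_2^4 to the remainder.
  leading term x_2^3: no divisor's leading term divides it; move -3x_2^3 to the remainder.
  leading term x_2^2: no divisor's leading term divides it; move 2x_2^2 to the remainder.
  leading term 1: no divisor's leading term divides it; move 1 to the remainder.
  remainder 3x_2^6 - 2x_2^5 - 2x_2^4 - 3x_2^3 + 2x_2^2 + 1 ≠ 0; add h_4 = 3x_2^6 - 2x_2^5 - 2x_2^4 - 3x_2^3 + 2x_2^2 + 1 to the basis.

S(f_2,h_3): lcm = x_1x_2. S = 3x_1 + 3x_2^5 - 2x_2^4 - 3x_2^3 + 2x_2^2 - 3x_2 - 3.
  leading term x_1: subtract (3)·h_3 from 3x_1 + 3x_2^5 - 2x_2^4 - 3x_2^3 + 2x_2^2 - 3x_2 - 3 → 3x_2^5 - 2x_2^3 - 2x_2^2 + 3x_2 + 2
  leading term x_2^5: no divisor's leading term divides it; move 3x_2^5 to the remainder.
  leading term x_2^3: no divisor's leading term divides it; move -2x_2^3 to the remainder.
  leading term x_2^2: no divisor's leading term divides it; move -2x_2^2 to the remainder.
  leading term x_2: no divisor's leading term divides it; move 3x_2 to the remainder.
  leading term 1: no divisor's leading term divides it; move 2 to the remainder.
  remainder 3x_2^5 - 2x_2^3 - 2x_2^2 + 3x_2 + 2 ≠ 0; add h_5 = 3x_2^5 - 2x_2^3 - 2x_2^2 + 3x_2 + 2 to the basis.

The other S-polynomials (S(f_1,h_4), S(f_2,h_4), S(h_3,h_4), S(f_1,h_5), S(f_2,h_5), S(h_3,h_5), S(h_4,h_5)) all reduce to 0 modulo the current basis, so we have a Gröbner basis.
Inter-reduce: drop elements whose leading term is divisible by another's, tail-reduce, and make monic.
Reduced Gröbner basis: {x_1 - 3x_2^4 + 2x_2^3 - x_2^2 - 2x_2 + 3, x_2^5 - 3x_2^3 - 3x_2^2 + x_2 + 3}.
Label its elements g_1 = x_1 - 3x_2^4 + 2x_2^3 - x_2^2 - 2x_2 + 3, g_2 = x_2^5 - 3x_2^3 - 3x_2^2 + x_2 + 3.

Reduce p = -3x_1x_2 - 3x_1 + 3x_2^4 + x_2^3 + x_2^2 - 2x_2 + 1 modulo G:
  leading term x_1x_2: subtract (-3x_2)·g_1 from -3x_1x_2 - 3x_1 + 3x_2^4 + x_2^3 + x_2^2 - 2x_2 + 1 → -3x_1 - 2x_2^5 + 2x_2^4 - 2x_2^3 + 2x_2^2 + 1
  leading term x_1: subtract (-3)·g_1 from -3x_1 - 2x_2^5 + 2x_2^4 - 2x_2^3 + 2x_2^2 + 1 → -2x_2^5 - 3x_2^3 - x_2^2 + x_2 + 3
  leading term x_2^5: subtract (-2)·g_2 from -2x_2^5 - 3x_2^3 - x_2^2 + x_2 + 3 → -2x_2^3 + 3x_2 + 2
  leading term x_2^3: no divisor's leading term divides it; move -2x_2^3 to the remainder.
  leading term x_2: no divisor's leading term divides it; move 3x_2 to the remainder.
  leading term 1: no divisor's leading term divides it; move 2 to the remainder.
  normal form = -2x_2^3 + 3x_2 + 2.
The normal form is nonzero, so p ∉ I. Since p minus its normal form lies in I, I + (p) = I + (r) where r = -2x_2^3 + 3x_2 + 2; decide whether this ideal is the whole ring.
Run Buchberger on G together with r (pairs among the g_i already reduce to 0 since G is a Gröbner basis):
g_1 = x_1 - 3x_2^4 + 2x_2^3 - x_2^2 - 2x_2 + 3, LT = x_1.
g_2 = x_2^5 - 3x_2^3 - 3x_2^2 + x_2 + 3, LT = x_2^5.
r = -2x_2^3 + 3x_2 + 2, LT = x_2^3.

S(g_2,r): lcm = x_2^5. S = 2x_2^3 - 2x_2^2 + x_2 + 3.
  leading term x_2^3: subtract (-1)·r from 2x_2^3 - 2x_2^2 + x_2 + 3 → -2x_2^2 - 3x_2 - 2
  leading term x_2^2: no divisor's leading term divides it; move -2x_2^2 to the remainder.
  leading term x_2: no divisor's leading term divides it; move -3x_2 to the remainder.
  leading term 1: no divisor's leading term divides it; move -2 to the remainder.
  remainder -2x_2^2 - 3x_2 - 2 ≠ 0; add m_4 = -2x_2^2 - 3x_2 - 2 to the basis.

S(g_2,m_4): lcm = x_2^5. S = 2x_2^4 + 3x_2^3 - 3x_2^2 + x_2 + 3.
  leading term x_2^4: subtract (-x_2)·r from 2x_2^4 + 3x_2^3 - 3x_2^2 + x_2 + 3 → 3x_2^3 + 3x_2 + 3
  leading term x_2^3: subtract (2)·r from 3x_2^3 + 3x_2 + 3 → -3x_2 - 1
  leading term x_2: no divisor's leading term divides it; move -3x_2 to the remainder.
  leading term 1: no divisor's leading term divides it; move -1 to the remainder.
  remainder -3x_2 - 1 ≠ 0; add m_5 = -3x_2 - 1 to the basis.

S(g_2,m_5): lcm = x_2^5. S = 2x_2^4 - 3x_2^3 - 3x_2^2 + x_2 + 3.
  leading term x_2^4: subtract (-x_2)·r from 2x_2^4 - 3x_2^3 - 3x_2^2 + x_2 + 3 → -3x_2^3 + 3x_2 + 3
  leading term x_2^3: subtract (-2)·r from -3x_2^3 + 3x_2 + 3 → 2x_2
  leading term x_2: subtract (-3)·m_5 from 2x_2 → -3
  leading term 1: no divisor's leading term divides it; move -3 to the remainder.
  remainder -3 ≠ 0; add m_6 = -3 to the basis.

The other S-polynomials (S(g_1,g_2), S(g_1,r), S(g_1,m_4), S(r,m_4), S(g_1,m_5), S(r,m_5), S(m_4,m_5), S(g_1,m_6), S(g_2,m_6), S(r,m_6), S(m_4,m_6), S(m_5,m_6)) all reduce to 0 modulo the current basis, so we have a Gröbner basis.
Inter-reduce: drop elements whose leading term is divisible by another's, tail-reduce, and make monic.
Reduced Gröbner basis: {1}.
The reduced Gröbner basis of I + (p) is {1}: the ideal is the whole ring, so the enlarged system has no common solution — adjoining p is inconsistent.

The remainder on division by a Gröbner basis is unique — it is the normal form.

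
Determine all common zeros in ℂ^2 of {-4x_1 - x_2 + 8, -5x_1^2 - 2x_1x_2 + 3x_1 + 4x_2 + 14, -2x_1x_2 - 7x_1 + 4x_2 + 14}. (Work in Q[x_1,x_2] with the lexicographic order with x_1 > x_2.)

{(2, 0)}

Compute a lex Gröbner basis by Buchberger's algorithm.
f_1 = -4x_1 - x_2 + 8, LT = x_1.
f_2 = -5x_1^2 - 2x_1x_2 + 3x_1 + 4x_2 + 14, LT = x_1^2.
f_3 = -2x_1x_2 - 7x_1 + 4x_2 + 14, LT = x_1x_2.

S(f_1,f_2): lcm = x_1^2. S = -3/20x_1x_2 - 7/5x_1 + 4/5x_2 + 14/5.
  leading term x_1x_2: subtract (3/80x_2)·f_1 from -3/20x_1x_2 - 7/5x_1 + 4/5x_2 + 14/5 → -7/5x_1 + 3/80x_2^2 + 1/2x_2 + 14/5
  leading term x_1: subtract (7/20)·f_1 from -7/5x_1 + 3/80x_2^2 + 1/2x_2 + 14/5 → 3/80x_2^2 + 17/20x_2
  leading term x_2^2: no divisor's leading term divides it; move 3/80x_2^2 to the remainder.
  leading term x_2: no divisor's leading term divides it; move 17/20x_2 to the remainder.
  remainder 3/80x_2^2 + 17/20x_2 ≠ 0; add h_4 = 3/80x_2^2 + 17/20x_2 to the basis.

S(f_1,f_3): lcm = x_1x_2. S = -7/2x_1 + 1/4x_2^2 + 7.
  leading term x_1: subtract (7/8)·f_1 from -7/2x_1 + 1/4x_2^2 + 7 → 1/4x_2^2 + 7/8x_2
  leading term x_2^2: subtract (20/3)·h_4 from 1/4x_2^2 + 7/8x_2 → -115/24x_2
  leading term x_2: no divisor's leading term divides it; move -115/24x_2 to the remainder.
  remainder -115/24x_2 ≠ 0; add h_5 = -115/24x_2 to the basis.

The other S-polynomials (S(f_2,f_3), S(f_1,h_4), S(f_2,h_4), S(f_3,h_4), S(f_1,h_5), S(f_2,h_5), S(f_3,h_5), S(h_4,h_5)) all reduce to 0 modulo the current basis, so we have a Gröbner basis.
Inter-reduce: drop elements whose leading term is divisible by another's, tail-reduce, and make monic.
Reduced Gröbner basis: {x_1 - 2, x_2}.

The lex basis is triangular: the last element involves only x_2. Solving x_2 = 0 gives x_2 ∈ {0}; substituting each value into the earlier elements determines the remaining variables.
  x_2 = 0: the earlier basis element becomes x_1 - 2 = 0, giving x_1 = 2 — point (2, 0).
Zero-dimensionality of the ideal guarantees finitely many solutions over ℂ.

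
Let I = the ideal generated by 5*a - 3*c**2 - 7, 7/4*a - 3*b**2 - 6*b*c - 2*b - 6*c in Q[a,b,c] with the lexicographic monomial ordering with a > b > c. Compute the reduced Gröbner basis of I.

f_1 = 5*a - 3*c**2 - 7, LT = a.
f_2 = 7/4*a - 3*b**2 - 6*b*c - 2*b - 6*c, LT = a.

S(f_1,f_2): lcm = a. S = 12/7*b**2 + 24/7*b*c + 8/7*b - 3/5*c**2 + 24/7*c - 7/5.
  leading term b**2: no divisor's leading term divides it; move 12/7*b**2 to the remainder.
  leading term b*c: no divisor's leading term divides it; move 24/7*b*c to the remainder.
  leading term b: no divisor's leading term divides it; move 8/7*b to the remainder.
  leading term c**2: no divisor's leading term divides it; move -3/5*c**2 to the remainder.
  leading term c: no divisor's leading term divides it; move 24/7*c to the remainder.
  leading term 1: no divisor's leading term divides it; move -7/5 to the remainder.
  remainder 12/7*b**2 + 24/7*b*c + 8/7*b - 3/5*c**2 + 24/7*c - 7/5 ≠ 0; add g_3 = 12/7*b**2 + 24/7*b*c + 8/7*b - 3/5*c**2 + 24/7*c - 7/5 to the basis.

The other S-polynomials (S(f_1,g_3), S(f_2,g_3)) all reduce to 0 modulo the current basis, so we have a Gröbner basis.
Inter-reduce: drop elements whose leading term is divisible by another's, tail-reduce, and make monic.

G = {a - 3/5*c**2 - 7/5, b**2 + 2*b*c + 2/3*b - 7/20*c**2 + 2*c - 49/60}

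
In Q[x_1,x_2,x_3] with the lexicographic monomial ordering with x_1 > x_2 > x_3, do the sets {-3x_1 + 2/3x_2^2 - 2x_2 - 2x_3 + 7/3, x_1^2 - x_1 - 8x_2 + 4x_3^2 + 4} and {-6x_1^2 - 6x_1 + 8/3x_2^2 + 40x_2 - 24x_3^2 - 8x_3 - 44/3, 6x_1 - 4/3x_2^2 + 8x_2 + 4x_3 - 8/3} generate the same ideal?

Equality of ideals is decidable: compute both reduced Gröbner bases (unique for the ordering) and check whether they agree.
Buchberger on the first generating set:
f_1 = -3x_1 + 2/3x_2^2 - 2x_2 - 2x_3 + 7/3, LT = x_1.
f_2 = x_1^2 - x_1 - 8x_2 + 4x_3^2 + 4, LT = x_1^2.

S(f_1,f_2): lcm = x_1^2. S = -2/9x_1x_2^2 + 2/3x_1x_2 + 2/3x_1x_3 + 2/9x_1 + 8x_2 - 4x_3^2 - 4.
  leading term x_1x_2^2: subtract (2/27x_2^2)·f_1 from -2/9x_1x_2^2 + 2/3x_1x_2 + 2/3x_1x_3 + 2/9x_1 + 8x_2 - 4x_3^2 - 4 → 2/3x_1x_2 + 2/3x_1x_3 + 2/9x_1 - 4/81x_2^4 + 4/27x_2^3 + 4/27x_2^2x_3 - 14/81x_2^2 + 8x_2 - 4x_3^2 - 4
  leading term x_1x_2: subtract (-2/9x_2)·f_1 from 2/3x_1x_2 + 2/3x_1x_3 + 2/9x_1 - 4/81x_2^4 + 4/27x_2^3 + 4/27x_2^2x_3 - 14/81x_2^2 + 8x_2 - 4x_3^2 - 4 → 2/3x_1x_3 + 2/9x_1 - 4/81x_2^4 + 8/27x_2^3 + 4/27x_2^2x_3 - 50/81x_2^2 - 4/9x_2x_3 + 230/27x_2 - 4x_3^2 - 4
  leading term x_1x_3: subtract (-2/9x_3)·f_1 from 2/3x_1x_3 + 2/9x_1 - 4/81x_2^4 + 8/27x_2^3 + 4/27x_2^2x_3 - 50/81x_2^2 - 4/9x_2x_3 + 230/27x_2 - 4x_3^2 - 4 → 2/9x_1 - 4/81x_2^4 + 8/27x_2^3 + 8/27x_2^2x_3 - 50/81x_2^2 - 8/9x_2x_3 + 230/27x_2 - 40/9x_3^2 + 14/27x_3 - 4
  leading term x_1: subtract (-2/27)·f_1 from 2/9x_1 - 4/81x_2^4 + 8/27x_2^3 + 8/27x_2^2x_3 - 50/81x_2^2 - 8/9x_2x_3 + 230/27x_2 - 40/9x_3^2 + 14/27x_3 - 4 → -4/81x_2^4 + 8/27x_2^3 + 8/27x_2^2x_3 - 46/81x_2^2 - 8/9x_2x_3 + 226/27x_2 - 40/9x_3^2 + 10/27x_3 - 310/81
  leading term x_2^4: no divisor's leading term divides it; move -4/81x_2^4 to the remainder.
  leading term x_2^3: no divisor's leading term divides it; move 8/27x_2^3 to the remainder.
  leading term x_2^2x_3: no divisor's leading term divides it; move 8/27x_2^2x_3 to the remainder.
  leading term x_2^2: no divisor's leading term divides it; move -46/81x_2^2 to the remainder.
  leading term x_2x_3: no divisor's leading term divides it; move -8/9x_2x_3 to the remainder.
  leading term x_2: no divisor's leading term divides it; move 226/27x_2 to the remainder.
  leading term x_3^2: no divisor's leading term divides it; move -40/9x_3^2 to the remainder.
  leading term x_3: no divisor's leading term divides it; move 10/27x_3 to the remainder.
  leading term 1: no divisor's leading term divides it; move -310/81 to the remainder.
  remainder -4/81x_2^4 + 8/27x_2^3 + 8/27x_2^2x_3 - 46/81x_2^2 - 8/9x_2x_3 + 226/27x_2 - 40/9x_3^2 + 10/27x_3 - 310/81 ≠ 0; add g_3 = -4/81x_2^4 + 8/27x_2^3 + 8/27x_2^2x_3 - 46/81x_2^2 - 8/9x_2x_3 + 226/27x_2 - 40/9x_3^2 + 10/27x_3 - 310/81 to the basis.

The other S-polynomials (S(f_1,g_3), S(f_2,g_3)) all reduce to 0 modulo the current basis, so we have a Gröbner basis.
Inter-reduce: drop elements whose leading term is divisible by another's, tail-reduce, and make monic.
Reduced Gröbner basis: {x_1 - 2/9x_2^2 + 2/3x_2 + 2/3x_3 - 7/9, x_2^4 - 6x_2^3 - 6x_2^2x_3 + 23/2x_2^2 + 18x_2x_3 - 339/2x_2 + 90x_3^2 - 15/2x_3 + 155/2}.

Buchberger on the second generating set:
h_1 = -6x_1^2 - 6x_1 + 8/3x_2^2 + 40x_2 - 24x_3^2 - 8x_3 - 44/3, LT = x_1^2.
h_2 = 6x_1 - 4/3x_2^2 + 8x_2 + 4x_3 - 8/3, LT = x_1.

S(h_1,h_2): lcm = x_1^2. S = 2/9x_1x_2^2 - 4/3x_1x_2 - 2/3x_1x_3 + 13/9x_1 - 4/9x_2^2 - 20/3x_2 + 4x_3^2 + 4/3x_3 + 22/9.
  leading term x_1x_2^2: subtract (1/27x_2^2)·h_2 from 2/9x_1x_2^2 - 4/3x_1x_2 - 2/3x_1x_3 + 13/9x_1 - 4/9x_2^2 - 20/3x_2 + 4x_3^2 + 4/3x_3 + 22/9 → -4/3x_1x_2 - 2/3x_1x_3 + 13/9x_1 + 4/81x_2^4 - 8/27x_2^3 - 4/27x_2^2x_3 - 28/81x_2^2 - 20/3x_2 + 4x_3^2 + 4/3x_3 + 22/9
  leading term x_1x_2: subtract (-2/9x_2)·h_2 from -4/3x_1x_2 - 2/3x_1x_3 + 13/9x_1 + 4/81x_2^4 - 8/27x_2^3 - 4/27x_2^2x_3 - 28/81x_2^2 - 20/3x_2 + 4x_3^2 + 4/3x_3 + 22/9 → -2/3x_1x_3 + 13/9x_1 + 4/81x_2^4 - 16/27x_2^3 - 4/27x_2^2x_3 + 116/81x_2^2 + 8/9x_2x_3 - 196/27x_2 + 4x_3^2 + 4/3x_3 + 22/9
  leading term x_1x_3: subtract (-1/9x_3)·h_2 from -2/3x_1x_3 + 13/9x_1 + 4/81x_2^4 - 16/27x_2^3 - 4/27x_2^2x_3 + 116/81x_2^2 + 8/9x_2x_3 - 196/27x_2 + 4x_3^2 + 4/3x_3 + 22/9 → 13/9x_1 + 4/81x_2^4 - 16/27x_2^3 - 8/27x_2^2x_3 + 116/81x_2^2 + 16/9x_2x_3 - 196/27x_2 + 40/9x_3^2 + 28/27x_3 + 22/9
  leading term x_1: subtract (13/54)·h_2 from 13/9x_1 + 4/81x_2^4 - 16/27x_2^3 - 8/27x_2^2x_3 + 116/81x_2^2 + 16/9x_2x_3 - 196/27x_2 + 40/9x_3^2 + 28/27x_3 + 22/9 → 4/81x_2^4 - 16/27x_2^3 - 8/27x_2^2x_3 + 142/81x_2^2 + 16/9x_2x_3 - 248/27x_2 + 40/9x_3^2 + 2/27x_3 + 250/81
  leading term x_2^4: no divisor's leading term divides it; move 4/81x_2^4 to the remainder.
  leading term x_2^3: no divisor's leading term divides it; move -16/27x_2^3 to the remainder.
  leading term x_2^2x_3: no divisor's leading term divides it; move -8/27x_2^2x_3 to the remainder.
  leading term x_2^2: no divisor's leading term divides it; move 142/81x_2^2 to the remainder.
  leading term x_2x_3: no divisor's leading term divides it; move 16/9x_2x_3 to the remainder.
  leading term x_2: no divisor's leading term divides it; move -248/27x_2 to the remainder.
  leading term x_3^2: no divisor's leading term divides it; move 40/9x_3^2 to the remainder.
  leading term x_3: no divisor's leading term divides it; move 2/27x_3 to the remainder.
  leading term 1: no divisor's leading term divides it; move 250/81 to the remainder.
  remainder 4/81x_2^4 - 16/27x_2^3 - 8/27x_2^2x_3 + 142/81x_2^2 + 16/9x_2x_3 - 248/27x_2 + 40/9x_3^2 + 2/27x_3 + 250/81 ≠ 0; add k_3 = 4/81x_2^4 - 16/27x_2^3 - 8/27x_2^2x_3 + 142/81x_2^2 + 16/9x_2x_3 - 248/27x_2 + 40/9x_3^2 + 2/27x_3 + 250/81 to the basis.

The other S-polynomials (S(h_1,k_3), S(h_2,k_3)) all reduce to 0 modulo the current basis, so we have a Gröbner basis.
Inter-reduce: drop elements whose leading term is divisible by another's, tail-reduce, and make monic.
Reduced Gröbner basis: {x_1 - 2/9x_2^2 + 4/3x_2 + 2/3x_3 - 4/9, x_2^4 - 12x_2^3 - 6x_2^2x_3 + 71/2x_2^2 + 36x_2x_3 - 186x_2 + 90x_3^2 + 3/2x_3 + 125/2}.

These differ, so the ideals are not equal.
The choice of monomial ordering does not affect the verdict — as long as both bases are computed under the same ordering, their equality decides ideal equality.

No, the ideals differ.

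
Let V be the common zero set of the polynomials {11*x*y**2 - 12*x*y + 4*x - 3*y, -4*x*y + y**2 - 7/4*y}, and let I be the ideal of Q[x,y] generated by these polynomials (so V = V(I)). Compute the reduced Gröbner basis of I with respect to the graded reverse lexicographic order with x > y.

f_1 = 11*x*y**2 - 12*x*y + 4*x - 3*y, LT = x*y**2.
f_2 = -4*x*y + y**2 - 7/4*y, LT = x*y.

S(f_1,f_2): lcm = x*y**2. S = 1/4*y**3 - 12/11*x*y - 7/16*y**2 + 4/11*x - 3/11*y.
  leading term y**3: no divisor's leading term divides it; move 1/4*y**3 to the remainder.
  leading term x*y: subtract (3/11)·f_2 from -12/11*x*y - 7/16*y**2 + 4/11*x - 3/11*y → -125/176*y**2 + 4/11*x + 9/44*y
  leading term y**2: no divisor's leading term divides it; move -125/176*y**2 to the remainder.
  leading term x: no divisor's leading term divides it; move 4/11*x to the remainder.
  leading term y: no divisor's leading term divides it; move 9/44*y to the remainder.
  remainder 1/4*y**3 - 125/176*y**2 + 4/11*x + 9/44*y ≠ 0; add g_3 = 1/4*y**3 - 125/176*y**2 + 4/11*x + 9/44*y to the basis.

S(f_1,g_3): lcm = x*y**3. S = 7/4*x*y**2 - 16/11*x**2 - 5/11*x*y - 3/11*y**2.
  leading term x*y**2: subtract (7/44)·f_1 from 7/4*x*y**2 - 16/11*x**2 - 5/11*x*y - 3/11*y**2 → -16/11*x**2 + 16/11*x*y - 3/11*y**2 - 7/11*x + 21/44*y
  leading term x**2: no divisor's leading term divides it; move -16/11*x**2 to the remainder.
  leading term x*y: subtract (-4/11)·f_2 from 16/11*x*y - 3/11*y**2 - 7/11*x + 21/44*y → 1/11*y**2 - 7/11*x - 7/44*y
  leading term y**2: no divisor's leading term divides it; move 1/11*y**2 to the remainder.
  leading term x: no divisor's leading term divides it; move -7/11*x to the remainder.
  leading term y: no divisor's leading term divides it; move -7/44*y to the remainder.
  remainder -16/11*x**2 + 1/11*y**2 - 7/11*x - 7/44*y ≠ 0; add g_4 = -16/11*x**2 + 1/11*y**2 - 7/11*x - 7/44*y to the basis.

The other S-polynomials (S(f_2,g_3), S(f_1,g_4), S(f_2,g_4), S(g_3,g_4)) all reduce to 0 modulo the current basis, so we have a Gröbner basis.
Inter-reduce: drop elements whose leading term is divisible by another's, tail-reduce, and make monic.

G = {y**3 - 125/44*y**2 + 16/11*x + 9/11*y, x**2 - 1/16*y**2 + 7/16*x + 7/64*y, x*y - 1/4*y**2 + 7/16*y}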